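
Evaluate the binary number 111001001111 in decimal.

Sum of powers of 2 for each 1-bit:
2^0 + 2^1 + 2^2 + 2^3 + 2^6 + 2^9 + 2^10 + 2^11
= 1 + 2 + 4 + 8 + 64 + 512 + 1024 + 2048
= 3663



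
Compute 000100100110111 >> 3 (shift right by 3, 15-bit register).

Original: 000100100110111 (decimal 2359)
Shift right by 3 positions
Drop the 3 low bits; fill with zeros on the left
Result: 000000100100110 (decimal 294)
Equivalent: 2359 >> 3 = 2359 ÷ 2^3 = 294



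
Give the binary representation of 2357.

Using repeated division by 2:
2357 ÷ 2 = 1178 remainder 1
1178 ÷ 2 = 589 remainder 0
589 ÷ 2 = 294 remainder 1
294 ÷ 2 = 147 remainder 0
147 ÷ 2 = 73 remainder 1
73 ÷ 2 = 36 remainder 1
36 ÷ 2 = 18 remainder 0
18 ÷ 2 = 9 remainder 0
9 ÷ 2 = 4 remainder 1
4 ÷ 2 = 2 remainder 0
2 ÷ 2 = 1 remainder 0
1 ÷ 2 = 0 remainder 1
Reading remainders bottom to top: 100100110101



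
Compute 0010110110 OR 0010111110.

OR: 1 when either bit is 1
  0010110110
| 0010111110
------------
  0010111110
Decimal: 182 | 190 = 190



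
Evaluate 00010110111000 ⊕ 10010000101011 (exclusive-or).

XOR: 1 when bits differ
  00010110111000
^ 10010000101011
----------------
  10000110010011
Decimal: 1464 ^ 9259 = 8595



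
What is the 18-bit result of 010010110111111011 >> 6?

Original: 010010110111111011 (decimal 77307)
Shift right by 6 positions
Drop the 6 low bits; fill with zeros on the left
Result: 000000010010110111 (decimal 1207)
Equivalent: 77307 >> 6 = 77307 ÷ 2^6 = 1207



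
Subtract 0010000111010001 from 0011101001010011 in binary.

Method 1 - Direct subtraction (column by column from the right: bit − bit − borrow-in; if negative, add 2 and borrow 1 from the next column):
borrow: 0000001100000000
        0011101001010011
-       0010000111010001
------------------------
        0001100010000010

Method 2 - Add two's complement:
Two's complement of 0010000111010001: invert → 1101111000101110, add 1 → 1101111000101111
  0011101001010011
+ 1101111000101111
------------------
 10001100010000010  (end carry out of the top bit = 1)
Discarding the end carry: 0001100010000010
Decimal check:
  0011101001010011 = 8192 + 4096 + 2048 + 512 + 64 + 16 + 2 + 1 = 14931
  0010000111010001 = 8192 + 256 + 128 + 64 + 16 + 1 = 8657
  14931 - 8657 = 6274, and 0001100010000010 = 4096 + 2048 + 128 + 2 = 6274 ✓



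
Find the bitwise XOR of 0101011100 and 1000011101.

XOR: 1 when bits differ
  0101011100
^ 1000011101
------------
  1101000001
Decimal: 348 ^ 541 = 833



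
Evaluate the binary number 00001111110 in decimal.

Sum of powers of 2 for each 1-bit:
2^1 + 2^2 + 2^3 + 2^4 + 2^5 + 2^6
= 2 + 4 + 8 + 16 + 32 + 64
= 126



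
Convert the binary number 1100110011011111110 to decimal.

Sum of powers of 2 for each 1-bit:
2^1 + 2^2 + 2^3 + 2^4 + 2^5 + 2^6 + 2^7 + 2^9 + 2^10 + 2^13 + 2^14 + 2^17 + 2^18
= 2 + 4 + 8 + 16 + 32 + 64 + 128 + 512 + 1024 + 8192 + 16384 + 131072 + 262144
= 419582



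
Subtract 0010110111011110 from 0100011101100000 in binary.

Method 1 - Direct subtraction (column by column from the right: bit − bit − borrow-in; if negative, add 2 and borrow 1 from the next column):
borrow: 0111001100111100
        0100011101100000
-       0010110111011110
------------------------
        0001100110000010

Method 2 - Add two's complement:
Two's complement of 0010110111011110: invert → 1101001000100001, add 1 → 1101001000100010
  0100011101100000
+ 1101001000100010
------------------
 10001100110000010  (end carry out of the top bit = 1)
Discarding the end carry: 0001100110000010
Decimal check:
  0100011101100000 = 16384 + 1024 + 512 + 256 + 64 + 32 = 18272
  0010110111011110 = 8192 + 2048 + 1024 + 256 + 128 + 64 + 16 + 8 + 4 + 2 = 11742
  18272 - 11742 = 6530, and 0001100110000010 = 4096 + 2048 + 256 + 128 + 2 = 6530 ✓



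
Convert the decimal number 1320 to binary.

Using repeated division by 2:
1320 ÷ 2 = 660 remainder 0
660 ÷ 2 = 330 remainder 0
330 ÷ 2 = 165 remainder 0
165 ÷ 2 = 82 remainder 1
82 ÷ 2 = 41 remainder 0
41 ÷ 2 = 20 remainder 1
20 ÷ 2 = 10 remainder 0
10 ÷ 2 = 5 remainder 0
5 ÷ 2 = 2 remainder 1
2 ÷ 2 = 1 remainder 0
1 ÷ 2 = 0 remainder 1
Reading remainders bottom to top: 10100101000



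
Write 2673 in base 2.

Using repeated division by 2:
2673 ÷ 2 = 1336 remainder 1
1336 ÷ 2 = 668 remainder 0
668 ÷ 2 = 334 remainder 0
334 ÷ 2 = 167 remainder 0
167 ÷ 2 = 83 remainder 1
83 ÷ 2 = 41 remainder 1
41 ÷ 2 = 20 remainder 1
20 ÷ 2 = 10 remainder 0
10 ÷ 2 = 5 remainder 0
5 ÷ 2 = 2 remainder 1
2 ÷ 2 = 1 remainder 0
1 ÷ 2 = 0 remainder 1
Reading remainders bottom to top: 101001110001



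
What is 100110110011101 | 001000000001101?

OR: 1 when either bit is 1
  100110110011101
| 001000000001101
-----------------
  101110110011101
Decimal: 19869 | 4109 = 23965



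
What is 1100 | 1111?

OR: 1 when either bit is 1
  1100
| 1111
------
  1111
Decimal: 12 | 15 = 15



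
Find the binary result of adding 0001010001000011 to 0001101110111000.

Add column by column from the right: bit + bit + carry-in; write the sum mod 2, carry 1 when the sum is 2 or 3.
carry:  0010000000000000
        0001010001000011
+       0001101110111000
------------------------
       00010111111111011
(the carry out of the leftmost column, 0, becomes the leading bit)
Decimal check:
  0001010001000011 = 4096 + 1024 + 64 + 2 + 1 = 5187
  0001101110111000 = 4096 + 2048 + 512 + 256 + 128 + 32 + 16 + 8 = 7096
  5187 + 7096 = 12283, and 00010111111111011 = 8192 + 2048 + 1024 + 512 + 256 + 128 + 64 + 32 + 16 + 8 + 2 + 1 = 12283 ✓



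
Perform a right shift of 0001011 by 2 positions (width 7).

Original: 0001011 (decimal 11)
Shift right by 2 positions
Drop the 2 low bits; fill with zeros on the left
Result: 0000010 (decimal 2)
Equivalent: 11 >> 2 = 11 ÷ 2^2 = 2



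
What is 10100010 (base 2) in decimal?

Sum of powers of 2 for each 1-bit:
2^1 + 2^5 + 2^7
= 2 + 32 + 128
= 162



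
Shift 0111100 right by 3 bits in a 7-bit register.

Original: 0111100 (decimal 60)
Shift right by 3 positions
Drop the 3 low bits; fill with zeros on the left
Result: 0000111 (decimal 7)
Equivalent: 60 >> 3 = 60 ÷ 2^3 = 7



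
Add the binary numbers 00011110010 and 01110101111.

Add column by column from the right: bit + bit + carry-in; write the sum mod 2, carry 1 when the sum is 2 or 3.
carry:  11111111100
        00011110010
+       01110101111
-------------------
       010010100001
(the carry out of the leftmost column, 0, becomes the leading bit)
Decimal check:
  00011110010 = 128 + 64 + 32 + 16 + 2 = 242
  01110101111 = 512 + 256 + 128 + 32 + 8 + 4 + 2 + 1 = 943
  242 + 943 = 1185, and 010010100001 = 1024 + 128 + 32 + 1 = 1185 ✓



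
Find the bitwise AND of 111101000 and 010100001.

AND: 1 only when both bits are 1
  111101000
& 010100001
-----------
  010100000
Decimal: 488 & 161 = 160



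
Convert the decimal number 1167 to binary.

Using repeated division by 2:
1167 ÷ 2 = 583 remainder 1
583 ÷ 2 = 291 remainder 1
291 ÷ 2 = 145 remainder 1
145 ÷ 2 = 72 remainder 1
72 ÷ 2 = 36 remainder 0
36 ÷ 2 = 18 remainder 0
18 ÷ 2 = 9 remainder 0
9 ÷ 2 = 4 remainder 1
4 ÷ 2 = 2 remainder 0
2 ÷ 2 = 1 remainder 0
1 ÷ 2 = 0 remainder 1
Reading remainders bottom to top: 10010001111



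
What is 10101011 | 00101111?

OR: 1 when either bit is 1
  10101011
| 00101111
----------
  10101111
Decimal: 171 | 47 = 175



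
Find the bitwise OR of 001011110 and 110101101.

OR: 1 when either bit is 1
  001011110
| 110101101
-----------
  111111111
Decimal: 94 | 429 = 511



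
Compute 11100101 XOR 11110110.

XOR: 1 when bits differ
  11100101
^ 11110110
----------
  00010011
Decimal: 229 ^ 246 = 19



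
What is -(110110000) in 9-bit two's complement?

Original (sign bit 1, negative): 110110000
Step 1 - Invert all bits: 001001111
Step 2 - Add 1: 001010000
Verification: 110110000 + 001010000 = 1000000000; discarding the end carry (carry out of the top bit) leaves the 9-bit value 000000000, as required for x + (-x)



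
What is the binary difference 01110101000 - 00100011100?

Method 1 - Direct subtraction (column by column from the right: bit − bit − borrow-in; if negative, add 2 and borrow 1 from the next column):
borrow: 00000111000
        01110101000
-       00100011100
-------------------
        01010001100

Method 2 - Add two's complement:
Two's complement of 00100011100: invert → 11011100011, add 1 → 11011100100
  01110101000
+ 11011100100
-------------
 101010001100  (end carry out of the top bit = 1)
Discarding the end carry: 01010001100
Decimal check:
  01110101000 = 512 + 256 + 128 + 32 + 8 = 936
  00100011100 = 256 + 16 + 8 + 4 = 284
  936 - 284 = 652, and 01010001100 = 512 + 128 + 8 + 4 = 652 ✓



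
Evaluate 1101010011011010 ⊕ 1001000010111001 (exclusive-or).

XOR: 1 when bits differ
  1101010011011010
^ 1001000010111001
------------------
  0100010001100011
Decimal: 54490 ^ 37049 = 17507



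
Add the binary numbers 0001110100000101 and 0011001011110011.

Add column by column from the right: bit + bit + carry-in; write the sum mod 2, carry 1 when the sum is 2 or 3.
carry:  0110000000001110
        0001110100000101
+       0011001011110011
------------------------
       00100111111111000
(the carry out of the leftmost column, 0, becomes the leading bit)
Decimal check:
  0001110100000101 = 4096 + 2048 + 1024 + 256 + 4 + 1 = 7429
  0011001011110011 = 8192 + 4096 + 512 + 128 + 64 + 32 + 16 + 2 + 1 = 13043
  7429 + 13043 = 20472, and 00100111111111000 = 16384 + 2048 + 1024 + 512 + 256 + 128 + 64 + 32 + 16 + 8 = 20472 ✓



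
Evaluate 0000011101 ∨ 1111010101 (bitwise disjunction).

OR: 1 when either bit is 1
  0000011101
| 1111010101
------------
  1111011101
Decimal: 29 | 981 = 989



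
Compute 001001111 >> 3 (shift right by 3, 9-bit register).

Original: 001001111 (decimal 79)
Shift right by 3 positions
Drop the 3 low bits; fill with zeros on the left
Result: 000001001 (decimal 9)
Equivalent: 79 >> 3 = 79 ÷ 2^3 = 9



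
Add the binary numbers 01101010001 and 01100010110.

Add column by column from the right: bit + bit + carry-in; write the sum mod 2, carry 1 when the sum is 2 or 3.
carry:  11000100000
        01101010001
+       01100010110
-------------------
       011001100111
(the carry out of the leftmost column, 0, becomes the leading bit)
Decimal check:
  01101010001 = 512 + 256 + 64 + 16 + 1 = 849
  01100010110 = 512 + 256 + 16 + 4 + 2 = 790
  849 + 790 = 1639, and 011001100111 = 1024 + 512 + 64 + 32 + 4 + 2 + 1 = 1639 ✓



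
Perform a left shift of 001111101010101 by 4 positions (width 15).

Original: 001111101010101 (decimal 8021)
Shift left by 4 positions
Append 4 zeros on the right and drop the 4 high bits that overflow the 15-bit width
Result: 111010101010000 (decimal 30032)
Equivalent: 8021 << 4 = 8021 × 2^4 = 128336, truncated to 15 bits = 30032



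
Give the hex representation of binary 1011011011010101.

Group into 4-bit nibbles from right:
  1011 = B
  0110 = 6
  1101 = D
  0101 = 5
Result: B6D5



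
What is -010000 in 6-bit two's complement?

Original: 010000
Step 1 - Invert all bits: 101111
Step 2 - Add 1: 110000
Verification: 010000 + 110000 = 1000000; discarding the end carry (carry out of the top bit) leaves the 6-bit value 000000, as required for x + (-x)



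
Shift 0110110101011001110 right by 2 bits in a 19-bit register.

Original: 0110110101011001110 (decimal 223950)
Shift right by 2 positions
Drop the 2 low bits; fill with zeros on the left
Result: 0001101101010110011 (decimal 55987)
Equivalent: 223950 >> 2 = 223950 ÷ 2^2 = 55987



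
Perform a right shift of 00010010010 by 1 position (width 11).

Original: 00010010010 (decimal 146)
Shift right by 1 position
Drop the 1 low bit; fill with zero on the left
Result: 00001001001 (decimal 73)
Equivalent: 146 >> 1 = 146 ÷ 2^1 = 73



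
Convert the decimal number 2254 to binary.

Using repeated division by 2:
2254 ÷ 2 = 1127 remainder 0
1127 ÷ 2 = 563 remainder 1
563 ÷ 2 = 281 remainder 1
281 ÷ 2 = 140 remainder 1
140 ÷ 2 = 70 remainder 0
70 ÷ 2 = 35 remainder 0
35 ÷ 2 = 17 remainder 1
17 ÷ 2 = 8 remainder 1
8 ÷ 2 = 4 remainder 0
4 ÷ 2 = 2 remainder 0
2 ÷ 2 = 1 remainder 0
1 ÷ 2 = 0 remainder 1
Reading remainders bottom to top: 100011001110



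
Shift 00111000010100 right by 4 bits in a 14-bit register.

Original: 00111000010100 (decimal 3604)
Shift right by 4 positions
Drop the 4 low bits; fill with zeros on the left
Result: 00000011100001 (decimal 225)
Equivalent: 3604 >> 4 = 3604 ÷ 2^4 = 225



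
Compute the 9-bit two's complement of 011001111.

Original: 011001111
Step 1 - Invert all bits: 100110000
Step 2 - Add 1: 100110001
Verification: 011001111 + 100110001 = 1000000000; discarding the end carry (carry out of the top bit) leaves the 9-bit value 000000000, as required for x + (-x)



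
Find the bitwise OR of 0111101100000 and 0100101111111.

OR: 1 when either bit is 1
  0111101100000
| 0100101111111
---------------
  0111101111111
Decimal: 3936 | 2431 = 3967



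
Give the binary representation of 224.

Using repeated division by 2:
224 ÷ 2 = 112 remainder 0
112 ÷ 2 = 56 remainder 0
56 ÷ 2 = 28 remainder 0
28 ÷ 2 = 14 remainder 0
14 ÷ 2 = 7 remainder 0
7 ÷ 2 = 3 remainder 1
3 ÷ 2 = 1 remainder 1
1 ÷ 2 = 0 remainder 1
Reading remainders bottom to top: 11100000



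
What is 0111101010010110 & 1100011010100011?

AND: 1 only when both bits are 1
  0111101010010110
& 1100011010100011
------------------
  0100001010000010
Decimal: 31382 & 50851 = 17026



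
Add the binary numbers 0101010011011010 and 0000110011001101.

Add column by column from the right: bit + bit + carry-in; write the sum mod 2, carry 1 when the sum is 2 or 3.
carry:  0011100110110000
        0101010011011010
+       0000110011001101
------------------------
       00110000110100111
(the carry out of the leftmost column, 0, becomes the leading bit)
Decimal check:
  0101010011011010 = 16384 + 4096 + 1024 + 128 + 64 + 16 + 8 + 2 = 21722
  0000110011001101 = 2048 + 1024 + 128 + 64 + 8 + 4 + 1 = 3277
  21722 + 3277 = 24999, and 00110000110100111 = 16384 + 8192 + 256 + 128 + 32 + 4 + 2 + 1 = 24999 ✓



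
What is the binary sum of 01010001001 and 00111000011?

Add column by column from the right: bit + bit + carry-in; write the sum mod 2, carry 1 when the sum is 2 or 3.
carry:  11100000110
        01010001001
+       00111000011
-------------------
       010001001100
(the carry out of the leftmost column, 0, becomes the leading bit)
Decimal check:
  01010001001 = 512 + 128 + 8 + 1 = 649
  00111000011 = 256 + 128 + 64 + 2 + 1 = 451
  649 + 451 = 1100, and 010001001100 = 1024 + 64 + 8 + 4 = 1100 ✓



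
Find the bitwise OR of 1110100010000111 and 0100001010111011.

OR: 1 when either bit is 1
  1110100010000111
| 0100001010111011
------------------
  1110101010111111
Decimal: 59527 | 17083 = 60095



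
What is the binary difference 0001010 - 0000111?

Method 1 - Direct subtraction (column by column from the right: bit − bit − borrow-in; if negative, add 2 and borrow 1 from the next column):
borrow: 0001110
        0001010
-       0000111
---------------
        0000011

Method 2 - Add two's complement:
Two's complement of 0000111: invert → 1111000, add 1 → 1111001
  0001010
+ 1111001
---------
 10000011  (end carry out of the top bit = 1)
Discarding the end carry: 0000011
Decimal check:
  0001010 = 8 + 2 = 10
  0000111 = 4 + 2 + 1 = 7
  10 - 7 = 3, and 0000011 = 2 + 1 = 3 ✓



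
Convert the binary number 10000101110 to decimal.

Sum of powers of 2 for each 1-bit:
2^1 + 2^2 + 2^3 + 2^5 + 2^10
= 2 + 4 + 8 + 32 + 1024
= 1070



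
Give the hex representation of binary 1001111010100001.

Group into 4-bit nibbles from right:
  1001 = 9
  1110 = E
  1010 = A
  0001 = 1
Result: 9EA1



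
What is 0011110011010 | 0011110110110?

OR: 1 when either bit is 1
  0011110011010
| 0011110110110
---------------
  0011110111110
Decimal: 1946 | 1974 = 1982



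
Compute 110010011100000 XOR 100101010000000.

XOR: 1 when bits differ
  110010011100000
^ 100101010000000
-----------------
  010111001100000
Decimal: 25824 ^ 19072 = 11872



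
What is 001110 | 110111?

OR: 1 when either bit is 1
  001110
| 110111
--------
  111111
Decimal: 14 | 55 = 63



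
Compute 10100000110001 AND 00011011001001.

AND: 1 only when both bits are 1
  10100000110001
& 00011011001001
----------------
  00000000000001
Decimal: 10289 & 1737 = 1



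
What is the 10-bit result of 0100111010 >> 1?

Original: 0100111010 (decimal 314)
Shift right by 1 position
Drop the 1 low bit; fill with zero on the left
Result: 0010011101 (decimal 157)
Equivalent: 314 >> 1 = 314 ÷ 2^1 = 157



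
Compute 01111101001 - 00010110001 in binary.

Method 1 - Direct subtraction (column by column from the right: bit − bit − borrow-in; if negative, add 2 and borrow 1 from the next column):
borrow: 00001100000
        01111101001
-       00010110001
-------------------
        01100111000

Method 2 - Add two's complement:
Two's complement of 00010110001: invert → 11101001110, add 1 → 11101001111
  01111101001
+ 11101001111
-------------
 101100111000  (end carry out of the top bit = 1)
Discarding the end carry: 01100111000
Decimal check:
  01111101001 = 512 + 256 + 128 + 64 + 32 + 8 + 1 = 1001
  00010110001 = 128 + 32 + 16 + 1 = 177
  1001 - 177 = 824, and 01100111000 = 512 + 256 + 32 + 16 + 8 = 824 ✓



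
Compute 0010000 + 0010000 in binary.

Add column by column from the right: bit + bit + carry-in; write the sum mod 2, carry 1 when the sum is 2 or 3.
carry:  0100000
        0010000
+       0010000
---------------
       00100000
(the carry out of the leftmost column, 0, becomes the leading bit)
Decimal check:
  0010000 = 16
  0010000 = 16
  16 + 16 = 32, and 00100000 = 32 ✓



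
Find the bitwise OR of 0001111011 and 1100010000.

OR: 1 when either bit is 1
  0001111011
| 1100010000
------------
  1101111011
Decimal: 123 | 784 = 891



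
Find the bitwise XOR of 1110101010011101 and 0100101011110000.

XOR: 1 when bits differ
  1110101010011101
^ 0100101011110000
------------------
  1010000001101101
Decimal: 60061 ^ 19184 = 41069



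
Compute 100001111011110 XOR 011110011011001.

XOR: 1 when bits differ
  100001111011110
^ 011110011011001
-----------------
  111111100000111
Decimal: 17374 ^ 15577 = 32519



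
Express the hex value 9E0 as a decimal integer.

Expand by place value (powers of 16):
Digit values: E = 14
9E0 = 9 × 16^2 + 14 × 16^1 + 0 × 16^0
= 9 × 256 + 14 × 16 + 0 × 1
= 2304 + 224 + 0
= 2528



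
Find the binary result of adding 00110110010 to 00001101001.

Add column by column from the right: bit + bit + carry-in; write the sum mod 2, carry 1 when the sum is 2 or 3.
carry:  01111000000
        00110110010
+       00001101001
-------------------
       001000011011
(the carry out of the leftmost column, 0, becomes the leading bit)
Decimal check:
  00110110010 = 256 + 128 + 32 + 16 + 2 = 434
  00001101001 = 64 + 32 + 8 + 1 = 105
  434 + 105 = 539, and 001000011011 = 512 + 16 + 8 + 2 + 1 = 539 ✓



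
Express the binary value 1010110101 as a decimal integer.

Sum of powers of 2 for each 1-bit:
2^0 + 2^2 + 2^4 + 2^5 + 2^7 + 2^9
= 1 + 4 + 16 + 32 + 128 + 512
= 693



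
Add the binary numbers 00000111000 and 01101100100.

Add column by column from the right: bit + bit + carry-in; write the sum mod 2, carry 1 when the sum is 2 or 3.
carry:  00011000000
        00000111000
+       01101100100
-------------------
       001110011100
(the carry out of the leftmost column, 0, becomes the leading bit)
Decimal check:
  00000111000 = 32 + 16 + 8 = 56
  01101100100 = 512 + 256 + 64 + 32 + 4 = 868
  56 + 868 = 924, and 001110011100 = 512 + 256 + 128 + 16 + 8 + 4 = 924 ✓



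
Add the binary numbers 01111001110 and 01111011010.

Add column by column from the right: bit + bit + carry-in; write the sum mod 2, carry 1 when the sum is 2 or 3.
carry:  11110111100
        01111001110
+       01111011010
-------------------
       011110101000
(the carry out of the leftmost column, 0, becomes the leading bit)
Decimal check:
  01111001110 = 512 + 256 + 128 + 64 + 8 + 4 + 2 = 974
  01111011010 = 512 + 256 + 128 + 64 + 16 + 8 + 2 = 986
  974 + 986 = 1960, and 011110101000 = 1024 + 512 + 256 + 128 + 32 + 8 = 1960 ✓



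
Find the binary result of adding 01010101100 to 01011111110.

Add column by column from the right: bit + bit + carry-in; write the sum mod 2, carry 1 when the sum is 2 or 3.
carry:  10111111000
        01010101100
+       01011111110
-------------------
       010110101010
(the carry out of the leftmost column, 0, becomes the leading bit)
Decimal check:
  01010101100 = 512 + 128 + 32 + 8 + 4 = 684
  01011111110 = 512 + 128 + 64 + 32 + 16 + 8 + 4 + 2 = 766
  684 + 766 = 1450, and 010110101010 = 1024 + 256 + 128 + 32 + 8 + 2 = 1450 ✓



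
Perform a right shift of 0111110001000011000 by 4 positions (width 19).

Original: 0111110001000011000 (decimal 254488)
Shift right by 4 positions
Drop the 4 low bits; fill with zeros on the left
Result: 0000011111000100001 (decimal 15905)
Equivalent: 254488 >> 4 = 254488 ÷ 2^4 = 15905



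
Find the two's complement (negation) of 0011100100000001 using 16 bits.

Original: 0011100100000001
Step 1 - Invert all bits: 1100011011111110
Step 2 - Add 1: 1100011011111111
Verification: 0011100100000001 + 1100011011111111 = 10000000000000000; discarding the end carry (carry out of the top bit) leaves the 16-bit value 0000000000000000, as required for x + (-x)



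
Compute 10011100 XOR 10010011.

XOR: 1 when bits differ
  10011100
^ 10010011
----------
  00001111
Decimal: 156 ^ 147 = 15



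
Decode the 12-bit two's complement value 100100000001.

Binary: 100100000001
Sign bit: 1 (negative)
Invert: 011011111110
Add 1:  011011111111
Magnitude: 011011111111 = 1024 + 512 + 128 + 64 + 32 + 16 + 8 + 4 + 2 + 1 = 1791
Value: -1791



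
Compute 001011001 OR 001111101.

OR: 1 when either bit is 1
  001011001
| 001111101
-----------
  001111101
Decimal: 89 | 125 = 125



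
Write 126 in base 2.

Using repeated division by 2:
126 ÷ 2 = 63 remainder 0
63 ÷ 2 = 31 remainder 1
31 ÷ 2 = 15 remainder 1
15 ÷ 2 = 7 remainder 1
7 ÷ 2 = 3 remainder 1
3 ÷ 2 = 1 remainder 1
1 ÷ 2 = 0 remainder 1
Reading remainders bottom to top: 1111110



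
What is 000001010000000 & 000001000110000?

AND: 1 only when both bits are 1
  000001010000000
& 000001000110000
-----------------
  000001000000000
Decimal: 640 & 560 = 512



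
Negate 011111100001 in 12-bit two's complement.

Original: 011111100001
Step 1 - Invert all bits: 100000011110
Step 2 - Add 1: 100000011111
Verification: 011111100001 + 100000011111 = 1000000000000; discarding the end carry (carry out of the top bit) leaves the 12-bit value 000000000000, as required for x + (-x)



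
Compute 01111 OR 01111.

OR: 1 when either bit is 1
  01111
| 01111
-------
  01111
Decimal: 15 | 15 = 15



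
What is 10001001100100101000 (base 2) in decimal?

Sum of powers of 2 for each 1-bit:
2^3 + 2^5 + 2^8 + 2^11 + 2^12 + 2^15 + 2^19
= 8 + 32 + 256 + 2048 + 4096 + 32768 + 524288
= 563496



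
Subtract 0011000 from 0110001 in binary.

Method 1 - Direct subtraction (column by column from the right: bit − bit − borrow-in; if negative, add 2 and borrow 1 from the next column):
borrow: 0110000
        0110001
-       0011000
---------------
        0011001

Method 2 - Add two's complement:
Two's complement of 0011000: invert → 1100111, add 1 → 1101000
  0110001
+ 1101000
---------
 10011001  (end carry out of the top bit = 1)
Discarding the end carry: 0011001
Decimal check:
  0110001 = 32 + 16 + 1 = 49
  0011000 = 16 + 8 = 24
  49 - 24 = 25, and 0011001 = 16 + 8 + 1 = 25 ✓



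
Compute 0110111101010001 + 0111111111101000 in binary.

Add column by column from the right: bit + bit + carry-in; write the sum mod 2, carry 1 when the sum is 2 or 3.
carry:  1111111110000000
        0110111101010001
+       0111111111101000
------------------------
       01110111100111001
(the carry out of the leftmost column, 0, becomes the leading bit)
Decimal check:
  0110111101010001 = 16384 + 8192 + 2048 + 1024 + 512 + 256 + 64 + 16 + 1 = 28497
  0111111111101000 = 16384 + 8192 + 4096 + 2048 + 1024 + 512 + 256 + 128 + 64 + 32 + 8 = 32744
  28497 + 32744 = 61241, and 01110111100111001 = 32768 + 16384 + 8192 + 2048 + 1024 + 512 + 256 + 32 + 16 + 8 + 1 = 61241 ✓



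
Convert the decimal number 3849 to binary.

Using repeated division by 2:
3849 ÷ 2 = 1924 remainder 1
1924 ÷ 2 = 962 remainder 0
962 ÷ 2 = 481 remainder 0
481 ÷ 2 = 240 remainder 1
240 ÷ 2 = 120 remainder 0
120 ÷ 2 = 60 remainder 0
60 ÷ 2 = 30 remainder 0
30 ÷ 2 = 15 remainder 0
15 ÷ 2 = 7 remainder 1
7 ÷ 2 = 3 remainder 1
3 ÷ 2 = 1 remainder 1
1 ÷ 2 = 0 remainder 1
Reading remainders bottom to top: 111100001001



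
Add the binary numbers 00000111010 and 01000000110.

Add column by column from the right: bit + bit + carry-in; write the sum mod 2, carry 1 when the sum is 2 or 3.
carry:  00001111100
        00000111010
+       01000000110
-------------------
       001001000000
(the carry out of the leftmost column, 0, becomes the leading bit)
Decimal check:
  00000111010 = 32 + 16 + 8 + 2 = 58
  01000000110 = 512 + 4 + 2 = 518
  58 + 518 = 576, and 001001000000 = 512 + 64 = 576 ✓



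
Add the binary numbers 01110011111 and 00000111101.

Add column by column from the right: bit + bit + carry-in; write the sum mod 2, carry 1 when the sum is 2 or 3.
carry:  00001111110
        01110011111
+       00000111101
-------------------
       001111011100
(the carry out of the leftmost column, 0, becomes the leading bit)
Decimal check:
  01110011111 = 512 + 256 + 128 + 16 + 8 + 4 + 2 + 1 = 927
  00000111101 = 32 + 16 + 8 + 4 + 1 = 61
  927 + 61 = 988, and 001111011100 = 512 + 256 + 128 + 64 + 16 + 8 + 4 = 988 ✓



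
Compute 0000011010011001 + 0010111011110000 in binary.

Add column by column from the right: bit + bit + carry-in; write the sum mod 2, carry 1 when the sum is 2 or 3.
carry:  0001110111100000
        0000011010011001
+       0010111011110000
------------------------
       00011010110001001
(the carry out of the leftmost column, 0, becomes the leading bit)
Decimal check:
  0000011010011001 = 1024 + 512 + 128 + 16 + 8 + 1 = 1689
  0010111011110000 = 8192 + 2048 + 1024 + 512 + 128 + 64 + 32 + 16 = 12016
  1689 + 12016 = 13705, and 00011010110001001 = 8192 + 4096 + 1024 + 256 + 128 + 8 + 1 = 13705 ✓



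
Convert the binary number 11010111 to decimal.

Sum of powers of 2 for each 1-bit:
2^0 + 2^1 + 2^2 + 2^4 + 2^6 + 2^7
= 1 + 2 + 4 + 16 + 64 + 128
= 215



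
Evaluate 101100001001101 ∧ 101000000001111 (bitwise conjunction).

AND: 1 only when both bits are 1
  101100001001101
& 101000000001111
-----------------
  101000000001101
Decimal: 22605 & 20495 = 20493



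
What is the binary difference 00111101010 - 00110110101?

Method 1 - Direct subtraction (column by column from the right: bit − bit − borrow-in; if negative, add 2 and borrow 1 from the next column):
borrow: 00001101010
        00111101010
-       00110110101
-------------------
        00000110101

Method 2 - Add two's complement:
Two's complement of 00110110101: invert → 11001001010, add 1 → 11001001011
  00111101010
+ 11001001011
-------------
 100000110101  (end carry out of the top bit = 1)
Discarding the end carry: 00000110101
Decimal check:
  00111101010 = 256 + 128 + 64 + 32 + 8 + 2 = 490
  00110110101 = 256 + 128 + 32 + 16 + 4 + 1 = 437
  490 - 437 = 53, and 00000110101 = 32 + 16 + 4 + 1 = 53 ✓



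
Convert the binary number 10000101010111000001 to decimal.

Sum of powers of 2 for each 1-bit:
2^0 + 2^6 + 2^7 + 2^8 + 2^10 + 2^12 + 2^14 + 2^19
= 1 + 64 + 128 + 256 + 1024 + 4096 + 16384 + 524288
= 546241



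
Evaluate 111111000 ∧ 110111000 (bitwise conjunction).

AND: 1 only when both bits are 1
  111111000
& 110111000
-----------
  110111000
Decimal: 504 & 440 = 440



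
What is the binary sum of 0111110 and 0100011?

Add column by column from the right: bit + bit + carry-in; write the sum mod 2, carry 1 when the sum is 2 or 3.
carry:  1111100
        0111110
+       0100011
---------------
       01100001
(the carry out of the leftmost column, 0, becomes the leading bit)
Decimal check:
  0111110 = 32 + 16 + 8 + 4 + 2 = 62
  0100011 = 32 + 2 + 1 = 35
  62 + 35 = 97, and 01100001 = 64 + 32 + 1 = 97 ✓



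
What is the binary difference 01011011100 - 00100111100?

Method 1 - Direct subtraction (column by column from the right: bit − bit − borrow-in; if negative, add 2 and borrow 1 from the next column):
borrow: 01001000000
        01011011100
-       00100111100
-------------------
        00110100000

Method 2 - Add two's complement:
Two's complement of 00100111100: invert → 11011000011, add 1 → 11011000100
  01011011100
+ 11011000100
-------------
 100110100000  (end carry out of the top bit = 1)
Discarding the end carry: 00110100000
Decimal check:
  01011011100 = 512 + 128 + 64 + 16 + 8 + 4 = 732
  00100111100 = 256 + 32 + 16 + 8 + 4 = 316
  732 - 316 = 416, and 00110100000 = 256 + 128 + 32 = 416 ✓



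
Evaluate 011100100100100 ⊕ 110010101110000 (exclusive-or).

XOR: 1 when bits differ
  011100100100100
^ 110010101110000
-----------------
  101110001010100
Decimal: 14628 ^ 25968 = 23636



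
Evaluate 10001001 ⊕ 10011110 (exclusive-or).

XOR: 1 when bits differ
  10001001
^ 10011110
----------
  00010111
Decimal: 137 ^ 158 = 23



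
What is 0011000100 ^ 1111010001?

XOR: 1 when bits differ
  0011000100
^ 1111010001
------------
  1100010101
Decimal: 196 ^ 977 = 789



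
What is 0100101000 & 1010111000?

AND: 1 only when both bits are 1
  0100101000
& 1010111000
------------
  0000101000
Decimal: 296 & 696 = 40



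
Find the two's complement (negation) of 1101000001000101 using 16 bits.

Original (sign bit 1, negative): 1101000001000101
Step 1 - Invert all bits: 0010111110111010
Step 2 - Add 1: 0010111110111011
Verification: 1101000001000101 + 0010111110111011 = 10000000000000000; discarding the end carry (carry out of the top bit) leaves the 16-bit value 0000000000000000, as required for x + (-x)



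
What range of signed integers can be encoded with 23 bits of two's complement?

For 23-bit two's complement:
Minimum: -2^22 = -4194304
Maximum: 2^22 - 1 = 4194303



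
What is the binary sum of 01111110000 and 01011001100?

Add column by column from the right: bit + bit + carry-in; write the sum mod 2, carry 1 when the sum is 2 or 3.
carry:  11110000000
        01111110000
+       01011001100
-------------------
       011010111100
(the carry out of the leftmost column, 0, becomes the leading bit)
Decimal check:
  01111110000 = 512 + 256 + 128 + 64 + 32 + 16 = 1008
  01011001100 = 512 + 128 + 64 + 8 + 4 = 716
  1008 + 716 = 1724, and 011010111100 = 1024 + 512 + 128 + 32 + 16 + 8 + 4 = 1724 ✓



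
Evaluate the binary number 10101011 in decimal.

Sum of powers of 2 for each 1-bit:
2^0 + 2^1 + 2^3 + 2^5 + 2^7
= 1 + 2 + 8 + 32 + 128
= 171



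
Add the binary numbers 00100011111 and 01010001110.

Add column by column from the right: bit + bit + carry-in; write the sum mod 2, carry 1 when the sum is 2 or 3.
carry:  00000111100
        00100011111
+       01010001110
-------------------
       001110101101
(the carry out of the leftmost column, 0, becomes the leading bit)
Decimal check:
  00100011111 = 256 + 16 + 8 + 4 + 2 + 1 = 287
  01010001110 = 512 + 128 + 8 + 4 + 2 = 654
  287 + 654 = 941, and 001110101101 = 512 + 256 + 128 + 32 + 8 + 4 + 1 = 941 ✓



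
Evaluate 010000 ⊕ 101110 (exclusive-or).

XOR: 1 when bits differ
  010000
^ 101110
--------
  111110
Decimal: 16 ^ 46 = 62



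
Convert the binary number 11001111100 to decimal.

Sum of powers of 2 for each 1-bit:
2^2 + 2^3 + 2^4 + 2^5 + 2^6 + 2^9 + 2^10
= 4 + 8 + 16 + 32 + 64 + 512 + 1024
= 1660



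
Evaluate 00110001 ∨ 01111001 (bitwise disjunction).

OR: 1 when either bit is 1
  00110001
| 01111001
----------
  01111001
Decimal: 49 | 121 = 121



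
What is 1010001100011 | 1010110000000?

OR: 1 when either bit is 1
  1010001100011
| 1010110000000
---------------
  1010111100011
Decimal: 5219 | 5504 = 5603



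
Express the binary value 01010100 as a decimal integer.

Sum of powers of 2 for each 1-bit:
2^2 + 2^4 + 2^6
= 4 + 16 + 64
= 84



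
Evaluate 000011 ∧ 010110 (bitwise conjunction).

AND: 1 only when both bits are 1
  000011
& 010110
--------
  000010
Decimal: 3 & 22 = 2



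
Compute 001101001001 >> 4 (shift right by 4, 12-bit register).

Original: 001101001001 (decimal 841)
Shift right by 4 positions
Drop the 4 low bits; fill with zeros on the left
Result: 000000110100 (decimal 52)
Equivalent: 841 >> 4 = 841 ÷ 2^4 = 52



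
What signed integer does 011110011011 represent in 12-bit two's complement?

Binary: 011110011011
Sign bit: 0 (non-negative)
Read directly as an unsigned value:
011110011011 = 1024 + 512 + 256 + 128 + 16 + 8 + 2 + 1 = 1947
Value: 1947



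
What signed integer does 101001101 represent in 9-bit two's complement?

Binary: 101001101
Sign bit: 1 (negative)
Invert: 010110010
Add 1:  010110011
Magnitude: 010110011 = 128 + 32 + 16 + 2 + 1 = 179
Value: -179



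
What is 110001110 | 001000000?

OR: 1 when either bit is 1
  110001110
| 001000000
-----------
  111001110
Decimal: 398 | 64 = 462



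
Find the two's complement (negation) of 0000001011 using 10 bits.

Original: 0000001011
Step 1 - Invert all bits: 1111110100
Step 2 - Add 1: 1111110101
Verification: 0000001011 + 1111110101 = 10000000000; discarding the end carry (carry out of the top bit) leaves the 10-bit value 0000000000, as required for x + (-x)



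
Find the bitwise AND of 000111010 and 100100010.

AND: 1 only when both bits are 1
  000111010
& 100100010
-----------
  000100010
Decimal: 58 & 290 = 34



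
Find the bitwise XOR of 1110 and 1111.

XOR: 1 when bits differ
  1110
^ 1111
------
  0001
Decimal: 14 ^ 15 = 1



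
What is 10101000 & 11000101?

AND: 1 only when both bits are 1
  10101000
& 11000101
----------
  10000000
Decimal: 168 & 197 = 128



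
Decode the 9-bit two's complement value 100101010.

Binary: 100101010
Sign bit: 1 (negative)
Invert: 011010101
Add 1:  011010110
Magnitude: 011010110 = 128 + 64 + 16 + 4 + 2 = 214
Value: -214



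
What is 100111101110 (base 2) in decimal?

Sum of powers of 2 for each 1-bit:
2^1 + 2^2 + 2^3 + 2^5 + 2^6 + 2^7 + 2^8 + 2^11
= 2 + 4 + 8 + 32 + 64 + 128 + 256 + 2048
= 2542



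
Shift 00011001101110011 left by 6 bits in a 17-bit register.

Original: 00011001101110011 (decimal 13171)
Shift left by 6 positions
Append 6 zeros on the right and drop the 6 high bits that overflow the 17-bit width
Result: 01101110011000000 (decimal 56512)
Equivalent: 13171 << 6 = 13171 × 2^6 = 842944, truncated to 17 bits = 56512



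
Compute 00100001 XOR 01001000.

XOR: 1 when bits differ
  00100001
^ 01001000
----------
  01101001
Decimal: 33 ^ 72 = 105



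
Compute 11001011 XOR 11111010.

XOR: 1 when bits differ
  11001011
^ 11111010
----------
  00110001
Decimal: 203 ^ 250 = 49



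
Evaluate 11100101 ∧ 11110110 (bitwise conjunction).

AND: 1 only when both bits are 1
  11100101
& 11110110
----------
  11100100
Decimal: 229 & 246 = 228



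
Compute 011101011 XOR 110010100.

XOR: 1 when bits differ
  011101011
^ 110010100
-----------
  101111111
Decimal: 235 ^ 404 = 383



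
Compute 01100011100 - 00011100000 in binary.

Method 1 - Direct subtraction (column by column from the right: bit − bit − borrow-in; if negative, add 2 and borrow 1 from the next column):
borrow: 00111000000
        01100011100
-       00011100000
-------------------
        01000111100

Method 2 - Add two's complement:
Two's complement of 00011100000: invert → 11100011111, add 1 → 11100100000
  01100011100
+ 11100100000
-------------
 101000111100  (end carry out of the top bit = 1)
Discarding the end carry: 01000111100
Decimal check:
  01100011100 = 512 + 256 + 16 + 8 + 4 = 796
  00011100000 = 128 + 64 + 32 = 224
  796 - 224 = 572, and 01000111100 = 512 + 32 + 16 + 8 + 4 = 572 ✓



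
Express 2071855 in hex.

Using repeated division by 16 (digits 10–15 are A–F):
2071855 ÷ 16 = 129490 remainder 15 (F)
129490 ÷ 16 = 8093 remainder 2
8093 ÷ 16 = 505 remainder 13 (D)
505 ÷ 16 = 31 remainder 9
31 ÷ 16 = 1 remainder 15 (F)
1 ÷ 16 = 0 remainder 1
Reading remainders bottom to top: 1F9D2F



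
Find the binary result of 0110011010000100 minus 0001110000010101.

Method 1 - Direct subtraction (column by column from the right: bit − bit − borrow-in; if negative, add 2 and borrow 1 from the next column):
borrow: 0011000011111110
        0110011010000100
-       0001110000010101
------------------------
        0100101001101111

Method 2 - Add two's complement:
Two's complement of 0001110000010101: invert → 1110001111101010, add 1 → 1110001111101011
  0110011010000100
+ 1110001111101011
------------------
 10100101001101111  (end carry out of the top bit = 1)
Discarding the end carry: 0100101001101111
Decimal check:
  0110011010000100 = 16384 + 8192 + 1024 + 512 + 128 + 4 = 26244
  0001110000010101 = 4096 + 2048 + 1024 + 16 + 4 + 1 = 7189
  26244 - 7189 = 19055, and 0100101001101111 = 16384 + 2048 + 512 + 64 + 32 + 8 + 4 + 2 + 1 = 19055 ✓



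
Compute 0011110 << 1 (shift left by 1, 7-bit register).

Original: 0011110 (decimal 30)
Shift left by 1 position
Append 1 zero on the right
Result: 0111100 (decimal 60)
Equivalent: 30 << 1 = 30 × 2^1 = 60



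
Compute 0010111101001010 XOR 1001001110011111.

XOR: 1 when bits differ
  0010111101001010
^ 1001001110011111
------------------
  1011110011010101
Decimal: 12106 ^ 37791 = 48341



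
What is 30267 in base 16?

Using repeated division by 16 (digits 10–15 are A–F):
30267 ÷ 16 = 1891 remainder 11 (B)
1891 ÷ 16 = 118 remainder 3
118 ÷ 16 = 7 remainder 6
7 ÷ 16 = 0 remainder 7
Reading remainders bottom to top: 763B



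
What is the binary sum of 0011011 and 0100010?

Add column by column from the right: bit + bit + carry-in; write the sum mod 2, carry 1 when the sum is 2 or 3.
carry:  0000100
        0011011
+       0100010
---------------
       00111101
(the carry out of the leftmost column, 0, becomes the leading bit)
Decimal check:
  0011011 = 16 + 8 + 2 + 1 = 27
  0100010 = 32 + 2 = 34
  27 + 34 = 61, and 00111101 = 32 + 16 + 8 + 4 + 1 = 61 ✓



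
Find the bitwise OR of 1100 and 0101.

OR: 1 when either bit is 1
  1100
| 0101
------
  1101
Decimal: 12 | 5 = 13



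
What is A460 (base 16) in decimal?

Expand by place value (powers of 16):
Digit values: A = 10
A460 = 10 × 16^3 + 4 × 16^2 + 6 × 16^1 + 0 × 16^0
= 10 × 4096 + 4 × 256 + 6 × 16 + 0 × 1
= 40960 + 1024 + 96 + 0
= 42080



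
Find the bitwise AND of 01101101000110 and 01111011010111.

AND: 1 only when both bits are 1
  01101101000110
& 01111011010111
----------------
  01101001000110
Decimal: 6982 & 7895 = 6726



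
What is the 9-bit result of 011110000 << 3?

Original: 011110000 (decimal 240)
Shift left by 3 positions
Append 3 zeros on the right and drop the 3 high bits that overflow the 9-bit width
Result: 110000000 (decimal 384)
Equivalent: 240 << 3 = 240 × 2^3 = 1920, truncated to 9 bits = 384



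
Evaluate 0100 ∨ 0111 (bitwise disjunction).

OR: 1 when either bit is 1
  0100
| 0111
------
  0111
Decimal: 4 | 7 = 7



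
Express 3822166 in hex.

Using repeated division by 16 (digits 10–15 are A–F):
3822166 ÷ 16 = 238885 remainder 6
238885 ÷ 16 = 14930 remainder 5
14930 ÷ 16 = 933 remainder 2
933 ÷ 16 = 58 remainder 5
58 ÷ 16 = 3 remainder 10 (A)
3 ÷ 16 = 0 remainder 3
Reading remainders bottom to top: 3A5256

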